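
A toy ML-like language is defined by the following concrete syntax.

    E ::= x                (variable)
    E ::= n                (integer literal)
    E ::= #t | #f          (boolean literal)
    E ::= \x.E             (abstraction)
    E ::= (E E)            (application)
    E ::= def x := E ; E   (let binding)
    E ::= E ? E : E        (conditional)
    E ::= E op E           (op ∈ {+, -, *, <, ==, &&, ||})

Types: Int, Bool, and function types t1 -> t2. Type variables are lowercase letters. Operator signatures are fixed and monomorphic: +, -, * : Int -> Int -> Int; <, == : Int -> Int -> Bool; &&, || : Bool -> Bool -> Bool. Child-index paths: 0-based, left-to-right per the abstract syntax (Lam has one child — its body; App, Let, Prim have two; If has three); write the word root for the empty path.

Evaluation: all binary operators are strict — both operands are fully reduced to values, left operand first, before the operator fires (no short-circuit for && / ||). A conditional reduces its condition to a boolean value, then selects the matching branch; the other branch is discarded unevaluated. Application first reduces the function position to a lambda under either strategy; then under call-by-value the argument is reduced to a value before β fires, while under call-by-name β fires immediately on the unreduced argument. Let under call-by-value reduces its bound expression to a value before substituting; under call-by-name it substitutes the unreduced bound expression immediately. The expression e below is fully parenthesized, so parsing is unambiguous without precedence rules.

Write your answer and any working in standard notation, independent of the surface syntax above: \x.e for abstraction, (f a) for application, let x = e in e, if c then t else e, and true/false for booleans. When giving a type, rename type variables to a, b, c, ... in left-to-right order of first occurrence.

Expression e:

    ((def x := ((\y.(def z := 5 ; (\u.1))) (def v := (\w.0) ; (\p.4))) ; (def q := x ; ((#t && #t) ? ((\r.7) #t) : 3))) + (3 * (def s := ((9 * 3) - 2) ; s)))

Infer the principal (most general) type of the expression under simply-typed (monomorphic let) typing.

Answer: Int

Working:
let z : Int
\u._ : b -> Int
\y._ : a -> b -> Int
\w._ : c -> Int
let v : c -> Int
\p._ : d -> Int
  unify a -> b -> Int ~ (d -> Int) -> e
  unify a ~ d -> Int
  unify b -> Int ~ e
_ _ : b -> Int
let x : b -> Int
x : b -> Int
let q : b -> Int
  unify Bool ~ Bool
  unify Bool ~ Bool
  unify Bool ~ Bool
\r._ : f -> Int
  unify f -> Int ~ Bool -> g
  unify f ~ Bool
  unify Int ~ g
_ _ : Int
  unify Int ~ Int
  unify Int ~ Int
  unify Int ~ Int
  unify Int ~ Int
  unify Int ~ Int
  unify Int ~ Int
  unify Int ~ Int
let s : Int
s : Int
  unify Int ~ Int
  unify Int ~ Int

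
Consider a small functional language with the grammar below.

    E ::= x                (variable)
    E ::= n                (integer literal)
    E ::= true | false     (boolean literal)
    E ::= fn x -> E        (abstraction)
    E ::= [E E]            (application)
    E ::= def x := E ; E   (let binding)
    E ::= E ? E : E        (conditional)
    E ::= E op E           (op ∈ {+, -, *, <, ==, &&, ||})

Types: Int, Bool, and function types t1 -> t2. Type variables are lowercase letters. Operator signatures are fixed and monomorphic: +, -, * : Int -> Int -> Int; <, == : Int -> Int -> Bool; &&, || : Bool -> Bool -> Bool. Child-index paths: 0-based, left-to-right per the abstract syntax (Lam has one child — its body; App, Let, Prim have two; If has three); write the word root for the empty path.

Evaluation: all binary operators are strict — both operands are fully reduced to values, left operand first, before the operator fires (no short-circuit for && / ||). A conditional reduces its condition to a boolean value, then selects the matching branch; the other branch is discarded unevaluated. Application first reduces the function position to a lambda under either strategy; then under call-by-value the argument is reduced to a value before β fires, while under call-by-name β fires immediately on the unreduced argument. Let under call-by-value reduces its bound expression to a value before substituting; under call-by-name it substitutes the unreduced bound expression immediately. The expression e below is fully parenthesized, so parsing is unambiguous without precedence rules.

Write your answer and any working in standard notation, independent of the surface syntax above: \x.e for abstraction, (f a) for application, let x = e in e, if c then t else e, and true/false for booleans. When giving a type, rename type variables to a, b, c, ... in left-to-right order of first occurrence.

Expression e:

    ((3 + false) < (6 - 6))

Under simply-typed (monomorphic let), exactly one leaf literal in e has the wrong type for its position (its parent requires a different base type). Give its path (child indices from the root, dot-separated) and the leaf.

Trace:
  unify Int ~ Int
  unify Bool ~ Int
  FAIL: mismatch Bool ~ Int

Answer: 0.1 : false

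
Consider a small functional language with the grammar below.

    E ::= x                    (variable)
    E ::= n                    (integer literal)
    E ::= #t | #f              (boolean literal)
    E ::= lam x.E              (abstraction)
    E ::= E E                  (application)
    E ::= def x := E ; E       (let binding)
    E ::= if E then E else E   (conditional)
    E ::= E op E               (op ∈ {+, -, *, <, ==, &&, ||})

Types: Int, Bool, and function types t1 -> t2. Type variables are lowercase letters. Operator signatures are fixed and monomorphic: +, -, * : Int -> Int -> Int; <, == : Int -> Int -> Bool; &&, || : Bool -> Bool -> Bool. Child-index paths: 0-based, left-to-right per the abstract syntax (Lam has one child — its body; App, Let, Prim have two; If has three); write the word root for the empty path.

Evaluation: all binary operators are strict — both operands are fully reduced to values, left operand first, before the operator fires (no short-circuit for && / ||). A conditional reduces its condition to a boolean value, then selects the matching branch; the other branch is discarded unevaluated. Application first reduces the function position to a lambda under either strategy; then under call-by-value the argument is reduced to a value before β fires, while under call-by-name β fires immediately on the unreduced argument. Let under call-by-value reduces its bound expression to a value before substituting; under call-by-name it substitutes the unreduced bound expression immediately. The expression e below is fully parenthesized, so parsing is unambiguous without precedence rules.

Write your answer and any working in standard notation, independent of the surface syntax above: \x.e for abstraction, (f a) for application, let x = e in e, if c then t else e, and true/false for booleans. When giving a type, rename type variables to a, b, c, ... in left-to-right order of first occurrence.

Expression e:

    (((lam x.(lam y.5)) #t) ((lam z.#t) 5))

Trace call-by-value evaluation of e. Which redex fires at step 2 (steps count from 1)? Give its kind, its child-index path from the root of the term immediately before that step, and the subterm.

Answer: beta at 1 : ((\z.true) 5)

Working:
step 0: (((\x.(\y.5)) true) ((\z.true) 5))
step 1: [beta@0] ((\y.5) ((\z.true) 5))
step 2: [beta@1] ((\y.5) true)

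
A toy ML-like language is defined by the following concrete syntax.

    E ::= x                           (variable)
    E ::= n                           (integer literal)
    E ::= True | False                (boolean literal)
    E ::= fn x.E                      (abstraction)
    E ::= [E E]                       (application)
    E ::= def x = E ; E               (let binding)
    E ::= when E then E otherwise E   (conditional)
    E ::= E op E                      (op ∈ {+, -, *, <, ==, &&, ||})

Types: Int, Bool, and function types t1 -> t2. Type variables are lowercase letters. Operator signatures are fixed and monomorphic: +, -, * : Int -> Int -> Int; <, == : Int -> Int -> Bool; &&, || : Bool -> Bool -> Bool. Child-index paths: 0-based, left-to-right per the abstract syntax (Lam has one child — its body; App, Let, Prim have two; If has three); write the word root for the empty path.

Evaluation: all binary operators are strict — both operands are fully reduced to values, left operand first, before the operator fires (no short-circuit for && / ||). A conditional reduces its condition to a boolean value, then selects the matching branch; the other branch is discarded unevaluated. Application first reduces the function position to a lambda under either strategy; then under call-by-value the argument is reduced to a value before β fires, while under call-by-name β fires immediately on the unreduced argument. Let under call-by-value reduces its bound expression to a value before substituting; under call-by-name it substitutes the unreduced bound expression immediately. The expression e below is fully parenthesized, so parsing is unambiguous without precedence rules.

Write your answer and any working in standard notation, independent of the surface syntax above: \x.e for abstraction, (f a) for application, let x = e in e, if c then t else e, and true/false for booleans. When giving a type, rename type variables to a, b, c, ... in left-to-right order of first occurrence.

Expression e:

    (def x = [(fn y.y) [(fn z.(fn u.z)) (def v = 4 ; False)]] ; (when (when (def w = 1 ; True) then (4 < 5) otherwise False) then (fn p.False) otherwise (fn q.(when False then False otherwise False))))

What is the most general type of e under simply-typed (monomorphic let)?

Trace:
y : a
\y._ : a -> a
z : b
\u._ : c -> b
\z._ : b -> c -> b
let v : Int
  unify b -> c -> b ~ Bool -> d
  unify b ~ Bool
  unify c -> Bool ~ d
_ _ : c -> Bool
  unify a -> a ~ (c -> Bool) -> e
  unify a ~ c -> Bool
  unify c -> Bool ~ e
_ _ : c -> Bool
let x : c -> Bool
let w : Int
  unify Bool ~ Bool
  unify Int ~ Int
  unify Int ~ Int
  unify Bool ~ Bool
  unify Bool ~ Bool
\p._ : f -> Bool
  unify Bool ~ Bool
  unify Bool ~ Bool
\q._ : g -> Bool
  unify f -> Bool ~ g -> Bool
  unify f ~ g
  unify Bool ~ Bool

Answer: a -> Bool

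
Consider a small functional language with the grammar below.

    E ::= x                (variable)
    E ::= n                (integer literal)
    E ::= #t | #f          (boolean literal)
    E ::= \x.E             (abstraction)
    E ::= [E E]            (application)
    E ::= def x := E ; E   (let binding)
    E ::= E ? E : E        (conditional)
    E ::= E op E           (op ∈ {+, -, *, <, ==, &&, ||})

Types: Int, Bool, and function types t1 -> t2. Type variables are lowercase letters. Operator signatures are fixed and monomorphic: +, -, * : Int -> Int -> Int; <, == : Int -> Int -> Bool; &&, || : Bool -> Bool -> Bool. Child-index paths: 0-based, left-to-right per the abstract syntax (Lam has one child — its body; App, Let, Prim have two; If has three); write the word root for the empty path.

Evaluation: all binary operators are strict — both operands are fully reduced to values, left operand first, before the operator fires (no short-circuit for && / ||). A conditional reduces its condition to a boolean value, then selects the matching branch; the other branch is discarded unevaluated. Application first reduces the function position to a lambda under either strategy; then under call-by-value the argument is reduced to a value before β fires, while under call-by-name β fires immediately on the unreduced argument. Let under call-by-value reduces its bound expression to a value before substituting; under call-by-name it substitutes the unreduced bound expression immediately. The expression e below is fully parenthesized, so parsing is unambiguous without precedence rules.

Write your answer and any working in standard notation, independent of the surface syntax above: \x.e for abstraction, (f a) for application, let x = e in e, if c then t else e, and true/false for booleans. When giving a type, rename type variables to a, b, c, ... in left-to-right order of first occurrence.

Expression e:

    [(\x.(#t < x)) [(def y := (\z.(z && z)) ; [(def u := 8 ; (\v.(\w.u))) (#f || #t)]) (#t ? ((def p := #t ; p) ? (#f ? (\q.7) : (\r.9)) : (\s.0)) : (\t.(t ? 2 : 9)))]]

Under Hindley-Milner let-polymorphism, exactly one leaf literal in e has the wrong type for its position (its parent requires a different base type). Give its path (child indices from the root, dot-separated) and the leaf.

Answer: 0.0.0 : true

Working:
  unify Bool ~ Int
  FAIL: mismatch Bool ~ Int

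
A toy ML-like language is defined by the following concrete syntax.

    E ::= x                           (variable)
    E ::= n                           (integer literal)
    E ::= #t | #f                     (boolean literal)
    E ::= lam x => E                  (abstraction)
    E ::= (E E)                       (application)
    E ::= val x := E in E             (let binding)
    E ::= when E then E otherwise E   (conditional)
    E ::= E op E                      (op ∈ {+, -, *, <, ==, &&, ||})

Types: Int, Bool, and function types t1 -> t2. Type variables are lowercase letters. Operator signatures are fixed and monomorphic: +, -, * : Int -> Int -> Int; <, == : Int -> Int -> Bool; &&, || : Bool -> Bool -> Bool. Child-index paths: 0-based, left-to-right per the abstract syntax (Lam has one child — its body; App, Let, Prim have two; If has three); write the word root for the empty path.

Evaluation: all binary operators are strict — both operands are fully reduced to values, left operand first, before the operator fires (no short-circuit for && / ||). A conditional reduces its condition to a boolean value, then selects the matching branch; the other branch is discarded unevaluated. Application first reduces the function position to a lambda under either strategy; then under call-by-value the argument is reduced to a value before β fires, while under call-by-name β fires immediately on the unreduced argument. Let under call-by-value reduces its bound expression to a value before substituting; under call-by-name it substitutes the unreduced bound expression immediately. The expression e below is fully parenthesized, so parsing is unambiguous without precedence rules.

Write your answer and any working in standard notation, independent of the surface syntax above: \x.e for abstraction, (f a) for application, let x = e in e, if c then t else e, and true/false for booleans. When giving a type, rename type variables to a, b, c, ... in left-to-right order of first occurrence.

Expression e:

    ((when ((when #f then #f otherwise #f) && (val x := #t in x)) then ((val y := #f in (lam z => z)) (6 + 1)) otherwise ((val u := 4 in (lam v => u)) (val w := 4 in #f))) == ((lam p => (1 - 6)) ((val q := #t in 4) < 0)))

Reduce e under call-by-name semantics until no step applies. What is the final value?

Answer: false

Working:
step 0: ((if ((if false then false else false) && (let x = true in x)) then ((let y = false in (\z.z)) (6 + 1)) else ((let u = 4 in (\v.u)) (let w = 4 in false))) == ((\p.(1 - 6)) ((let q = true in 4) < 0)))
step 1: [if@0.0.0] ((if (false && (let x = true in x)) then ((let y = false in (\z.z)) (6 + 1)) else ((let u = 4 in (\v.u)) (let w = 4 in false))) == ((\p.(1 - 6)) ((let q = true in 4) < 0)))
step 2: [let@0.0.1] ((if (false && true) then ((let y = false in (\z.z)) (6 + 1)) else ((let u = 4 in (\v.u)) (let w = 4 in false))) == ((\p.(1 - 6)) ((let q = true in 4) < 0)))
step 3: [delta@0.0] ((if false then ((let y = false in (\z.z)) (6 + 1)) else ((let u = 4 in (\v.u)) (let w = 4 in false))) == ((\p.(1 - 6)) ((let q = true in 4) < 0)))
step 4: [if@0] (((let u = 4 in (\v.u)) (let w = 4 in false)) == ((\p.(1 - 6)) ((let q = true in 4) < 0)))
step 5: [let@0.0] (((\v.4) (let w = 4 in false)) == ((\p.(1 - 6)) ((let q = true in 4) < 0)))
step 6: [beta@0] (4 == ((\p.(1 - 6)) ((let q = true in 4) < 0)))
step 7: [beta@1] (4 == (1 - 6))
step 8: [delta@1] (4 == -5)
step 9: [delta@root] false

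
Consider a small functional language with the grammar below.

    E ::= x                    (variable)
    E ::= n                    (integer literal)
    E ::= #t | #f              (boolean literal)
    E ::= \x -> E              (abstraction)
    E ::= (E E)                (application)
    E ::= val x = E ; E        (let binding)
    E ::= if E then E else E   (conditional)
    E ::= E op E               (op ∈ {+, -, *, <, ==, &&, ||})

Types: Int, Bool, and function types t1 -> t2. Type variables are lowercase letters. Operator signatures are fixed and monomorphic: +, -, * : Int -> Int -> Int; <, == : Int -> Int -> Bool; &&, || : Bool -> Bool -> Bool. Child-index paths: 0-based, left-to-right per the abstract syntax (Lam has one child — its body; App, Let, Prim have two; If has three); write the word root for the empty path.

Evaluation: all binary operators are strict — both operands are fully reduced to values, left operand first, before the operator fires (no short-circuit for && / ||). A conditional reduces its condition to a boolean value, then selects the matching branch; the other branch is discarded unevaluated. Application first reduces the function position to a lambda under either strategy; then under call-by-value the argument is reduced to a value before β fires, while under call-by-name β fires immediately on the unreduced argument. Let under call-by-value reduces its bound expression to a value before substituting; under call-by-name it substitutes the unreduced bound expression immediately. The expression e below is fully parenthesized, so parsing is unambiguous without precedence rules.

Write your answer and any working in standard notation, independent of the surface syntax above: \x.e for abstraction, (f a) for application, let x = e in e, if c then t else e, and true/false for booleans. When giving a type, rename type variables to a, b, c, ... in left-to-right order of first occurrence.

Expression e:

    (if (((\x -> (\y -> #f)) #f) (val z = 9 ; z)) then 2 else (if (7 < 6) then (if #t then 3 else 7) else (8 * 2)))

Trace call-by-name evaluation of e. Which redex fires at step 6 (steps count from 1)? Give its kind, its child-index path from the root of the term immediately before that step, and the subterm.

Answer: delta at root : (8 * 2)

Working:
step 0: (if (((\x.(\y.false)) false) (let z = 9 in z)) then 2 else (if (7 < 6) then (if true then 3 else 7) else (8 * 2)))
step 1: [beta@0.0] (if ((\y.false) (let z = 9 in z)) then 2 else (if (7 < 6) then (if true then 3 else 7) else (8 * 2)))
step 2: [beta@0] (if false then 2 else (if (7 < 6) then (if true then 3 else 7) else (8 * 2)))
step 3: [if@root] (if (7 < 6) then (if true then 3 else 7) else (8 * 2))
step 4: [delta@0] (if false then (if true then 3 else 7) else (8 * 2))
step 5: [if@root] (8 * 2)
step 6: [delta@root] 16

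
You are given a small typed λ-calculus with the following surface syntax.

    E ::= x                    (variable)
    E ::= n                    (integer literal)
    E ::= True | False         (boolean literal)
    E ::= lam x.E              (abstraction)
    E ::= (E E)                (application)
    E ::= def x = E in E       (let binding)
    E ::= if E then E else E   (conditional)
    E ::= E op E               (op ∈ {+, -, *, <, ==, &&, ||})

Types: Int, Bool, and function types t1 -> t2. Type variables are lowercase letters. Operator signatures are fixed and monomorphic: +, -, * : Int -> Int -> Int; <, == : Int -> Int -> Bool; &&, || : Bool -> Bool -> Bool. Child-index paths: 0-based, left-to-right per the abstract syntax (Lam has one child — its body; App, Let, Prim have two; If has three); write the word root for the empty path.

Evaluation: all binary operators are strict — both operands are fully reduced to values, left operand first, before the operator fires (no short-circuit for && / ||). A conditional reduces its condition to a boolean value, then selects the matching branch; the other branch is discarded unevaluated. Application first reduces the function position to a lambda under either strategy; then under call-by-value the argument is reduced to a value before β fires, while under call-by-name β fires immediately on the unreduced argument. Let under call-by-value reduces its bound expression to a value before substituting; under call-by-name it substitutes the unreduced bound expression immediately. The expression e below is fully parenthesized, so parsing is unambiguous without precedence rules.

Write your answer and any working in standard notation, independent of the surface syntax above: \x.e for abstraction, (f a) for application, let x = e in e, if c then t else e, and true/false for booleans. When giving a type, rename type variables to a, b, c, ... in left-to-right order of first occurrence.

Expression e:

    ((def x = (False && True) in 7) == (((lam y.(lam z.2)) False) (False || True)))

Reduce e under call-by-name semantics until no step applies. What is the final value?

Working:
step 0: ((let x = (false && true) in 7) == (((\y.(\z.2)) false) (false || true)))
step 1: [let@0] (7 == (((\y.(\z.2)) false) (false || true)))
step 2: [beta@1.0] (7 == ((\z.2) (false || true)))
step 3: [beta@1] (7 == 2)
step 4: [delta@root] false

Answer: false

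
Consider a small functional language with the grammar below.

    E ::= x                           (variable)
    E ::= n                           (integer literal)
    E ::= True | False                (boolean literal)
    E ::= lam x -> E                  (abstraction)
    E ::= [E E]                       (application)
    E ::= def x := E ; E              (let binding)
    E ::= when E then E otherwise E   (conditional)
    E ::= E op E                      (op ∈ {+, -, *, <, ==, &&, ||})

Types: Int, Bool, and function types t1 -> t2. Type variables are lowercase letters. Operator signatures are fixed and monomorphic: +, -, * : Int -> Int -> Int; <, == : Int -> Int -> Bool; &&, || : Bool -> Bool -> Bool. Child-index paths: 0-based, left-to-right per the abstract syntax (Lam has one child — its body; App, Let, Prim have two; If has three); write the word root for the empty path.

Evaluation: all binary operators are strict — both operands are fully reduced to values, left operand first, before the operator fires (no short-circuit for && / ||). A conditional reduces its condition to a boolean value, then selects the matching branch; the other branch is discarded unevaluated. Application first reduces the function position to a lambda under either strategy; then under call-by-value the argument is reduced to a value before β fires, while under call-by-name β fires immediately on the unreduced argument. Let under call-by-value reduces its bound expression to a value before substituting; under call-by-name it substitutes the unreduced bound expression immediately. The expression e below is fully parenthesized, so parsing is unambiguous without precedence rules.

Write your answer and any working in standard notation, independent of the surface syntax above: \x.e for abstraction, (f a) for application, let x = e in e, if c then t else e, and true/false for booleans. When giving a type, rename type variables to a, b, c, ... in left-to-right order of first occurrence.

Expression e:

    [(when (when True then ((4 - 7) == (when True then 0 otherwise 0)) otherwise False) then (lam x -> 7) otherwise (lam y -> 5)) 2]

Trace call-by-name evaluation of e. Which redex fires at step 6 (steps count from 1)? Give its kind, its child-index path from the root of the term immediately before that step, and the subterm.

Answer: beta at root : ((\y.5) 2)

Working:
step 0: ((if (if true then ((4 - 7) == (if true then 0 else 0)) else false) then (\x.7) else (\y.5)) 2)
step 1: [if@0.0] ((if ((4 - 7) == (if true then 0 else 0)) then (\x.7) else (\y.5)) 2)
step 2: [delta@0.0.0] ((if (-3 == (if true then 0 else 0)) then (\x.7) else (\y.5)) 2)
step 3: [if@0.0.1] ((if (-3 == 0) then (\x.7) else (\y.5)) 2)
step 4: [delta@0.0] ((if false then (\x.7) else (\y.5)) 2)
step 5: [if@0] ((\y.5) 2)
step 6: [beta@root] 5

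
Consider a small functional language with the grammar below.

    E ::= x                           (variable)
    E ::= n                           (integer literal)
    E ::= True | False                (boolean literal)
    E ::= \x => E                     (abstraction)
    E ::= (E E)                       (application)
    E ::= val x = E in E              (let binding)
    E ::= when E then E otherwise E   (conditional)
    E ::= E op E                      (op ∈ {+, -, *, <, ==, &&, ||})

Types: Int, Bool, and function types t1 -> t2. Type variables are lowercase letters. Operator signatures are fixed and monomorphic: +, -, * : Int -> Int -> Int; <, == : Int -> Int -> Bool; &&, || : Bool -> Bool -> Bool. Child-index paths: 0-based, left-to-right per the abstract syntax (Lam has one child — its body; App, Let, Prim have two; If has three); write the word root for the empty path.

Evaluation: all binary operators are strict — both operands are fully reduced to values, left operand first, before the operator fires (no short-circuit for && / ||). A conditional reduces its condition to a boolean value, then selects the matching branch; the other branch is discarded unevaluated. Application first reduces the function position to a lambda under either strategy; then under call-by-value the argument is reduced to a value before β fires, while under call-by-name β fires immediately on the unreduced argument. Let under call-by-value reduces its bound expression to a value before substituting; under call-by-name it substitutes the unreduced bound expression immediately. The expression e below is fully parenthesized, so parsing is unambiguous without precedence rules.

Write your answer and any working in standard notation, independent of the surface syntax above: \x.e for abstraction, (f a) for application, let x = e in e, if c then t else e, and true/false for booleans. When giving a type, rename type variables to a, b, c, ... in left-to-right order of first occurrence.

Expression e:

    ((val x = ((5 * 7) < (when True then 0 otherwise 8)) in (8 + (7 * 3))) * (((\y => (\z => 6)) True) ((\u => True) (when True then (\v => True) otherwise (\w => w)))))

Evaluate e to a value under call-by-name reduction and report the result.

Answer: 174

Working:
step 0: ((let x = ((5 * 7) < (if true then 0 else 8)) in (8 + (7 * 3))) * (((\y.(\z.6)) true) ((\u.true) (if true then (\v.true) else (\w.w)))))
step 1: [let@0] ((8 + (7 * 3)) * (((\y.(\z.6)) true) ((\u.true) (if true then (\v.true) else (\w.w)))))
step 2: [delta@0.1] ((8 + 21) * (((\y.(\z.6)) true) ((\u.true) (if true then (\v.true) else (\w.w)))))
step 3: [delta@0] (29 * (((\y.(\z.6)) true) ((\u.true) (if true then (\v.true) else (\w.w)))))
step 4: [beta@1.0] (29 * ((\z.6) ((\u.true) (if true then (\v.true) else (\w.w)))))
step 5: [beta@1] (29 * 6)
step 6: [delta@root] 174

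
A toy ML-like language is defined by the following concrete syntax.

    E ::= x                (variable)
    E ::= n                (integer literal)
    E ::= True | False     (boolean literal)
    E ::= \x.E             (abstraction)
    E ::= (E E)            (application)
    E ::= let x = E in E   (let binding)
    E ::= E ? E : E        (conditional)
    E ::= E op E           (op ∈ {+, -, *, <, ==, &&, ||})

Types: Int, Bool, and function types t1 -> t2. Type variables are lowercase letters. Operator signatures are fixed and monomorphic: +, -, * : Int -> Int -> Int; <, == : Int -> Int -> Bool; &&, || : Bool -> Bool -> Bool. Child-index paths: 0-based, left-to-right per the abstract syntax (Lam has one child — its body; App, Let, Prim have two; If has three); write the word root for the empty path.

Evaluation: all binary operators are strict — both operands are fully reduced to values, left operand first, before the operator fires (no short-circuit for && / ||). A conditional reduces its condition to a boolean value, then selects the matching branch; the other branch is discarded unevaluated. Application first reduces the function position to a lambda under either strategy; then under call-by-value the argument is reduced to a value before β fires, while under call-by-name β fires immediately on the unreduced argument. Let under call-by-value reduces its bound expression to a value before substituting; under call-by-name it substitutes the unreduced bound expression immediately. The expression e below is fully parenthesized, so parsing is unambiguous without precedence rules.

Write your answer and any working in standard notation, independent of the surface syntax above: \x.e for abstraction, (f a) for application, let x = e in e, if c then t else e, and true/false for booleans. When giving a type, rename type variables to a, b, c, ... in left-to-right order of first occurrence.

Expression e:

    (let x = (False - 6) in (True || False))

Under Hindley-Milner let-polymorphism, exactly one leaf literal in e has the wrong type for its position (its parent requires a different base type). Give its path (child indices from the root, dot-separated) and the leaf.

Answer: 0.0 : false

Trace:
  unify Bool ~ Int
  FAIL: mismatch Bool ~ Int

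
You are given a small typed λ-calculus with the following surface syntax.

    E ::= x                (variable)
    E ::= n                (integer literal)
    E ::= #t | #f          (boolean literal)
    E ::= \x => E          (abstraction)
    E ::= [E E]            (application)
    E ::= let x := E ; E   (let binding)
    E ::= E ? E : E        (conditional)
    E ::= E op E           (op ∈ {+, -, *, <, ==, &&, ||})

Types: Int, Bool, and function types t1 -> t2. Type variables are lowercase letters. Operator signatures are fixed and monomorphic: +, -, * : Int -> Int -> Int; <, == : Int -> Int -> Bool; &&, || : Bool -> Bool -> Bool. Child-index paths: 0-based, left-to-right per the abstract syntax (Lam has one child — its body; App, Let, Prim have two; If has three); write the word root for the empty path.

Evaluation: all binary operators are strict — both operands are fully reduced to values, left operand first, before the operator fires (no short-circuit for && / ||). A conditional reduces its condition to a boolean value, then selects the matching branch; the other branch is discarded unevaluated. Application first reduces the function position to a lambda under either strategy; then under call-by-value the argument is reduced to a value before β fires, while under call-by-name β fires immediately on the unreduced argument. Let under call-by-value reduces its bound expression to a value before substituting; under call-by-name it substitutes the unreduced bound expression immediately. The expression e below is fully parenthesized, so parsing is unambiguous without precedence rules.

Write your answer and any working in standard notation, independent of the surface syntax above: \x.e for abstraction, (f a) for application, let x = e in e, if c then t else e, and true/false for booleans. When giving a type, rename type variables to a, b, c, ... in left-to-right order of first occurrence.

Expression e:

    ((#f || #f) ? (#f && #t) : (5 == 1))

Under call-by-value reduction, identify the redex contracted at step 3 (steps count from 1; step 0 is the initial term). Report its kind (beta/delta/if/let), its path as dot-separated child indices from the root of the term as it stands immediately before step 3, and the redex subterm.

Answer: delta at root : (5 == 1)

Trace:
step 0: (if (false || false) then (false && true) else (5 == 1))
step 1: [delta@0] (if false then (false && true) else (5 == 1))
step 2: [if@root] (5 == 1)
step 3: [delta@root] false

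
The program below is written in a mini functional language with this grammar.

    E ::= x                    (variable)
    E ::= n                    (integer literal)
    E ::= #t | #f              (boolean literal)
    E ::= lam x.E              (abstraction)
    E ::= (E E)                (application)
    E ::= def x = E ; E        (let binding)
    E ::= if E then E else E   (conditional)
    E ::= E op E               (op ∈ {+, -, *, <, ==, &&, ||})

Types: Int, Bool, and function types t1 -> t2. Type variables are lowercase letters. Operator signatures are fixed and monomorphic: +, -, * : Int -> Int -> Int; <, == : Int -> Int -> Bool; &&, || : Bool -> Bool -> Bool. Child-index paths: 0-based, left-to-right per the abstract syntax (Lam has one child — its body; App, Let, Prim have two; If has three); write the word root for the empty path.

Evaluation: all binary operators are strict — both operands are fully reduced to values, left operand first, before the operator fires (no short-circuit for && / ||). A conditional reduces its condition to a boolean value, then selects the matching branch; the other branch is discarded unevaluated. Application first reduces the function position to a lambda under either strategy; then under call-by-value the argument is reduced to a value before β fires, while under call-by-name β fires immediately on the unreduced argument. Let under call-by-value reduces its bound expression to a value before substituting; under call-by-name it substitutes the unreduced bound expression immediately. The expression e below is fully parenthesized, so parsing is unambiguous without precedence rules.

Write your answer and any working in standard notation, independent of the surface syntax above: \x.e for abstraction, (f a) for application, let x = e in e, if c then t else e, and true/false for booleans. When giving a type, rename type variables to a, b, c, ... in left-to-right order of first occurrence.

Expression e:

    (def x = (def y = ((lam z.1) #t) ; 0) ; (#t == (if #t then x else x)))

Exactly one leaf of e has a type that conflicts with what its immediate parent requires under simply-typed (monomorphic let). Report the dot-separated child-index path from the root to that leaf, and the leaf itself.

Trace:
\z._ : a -> Int
  unify a -> Int ~ Bool -> b
  unify a ~ Bool
  unify Int ~ b
_ _ : Int
let y : Int
let x : Int
  unify Bool ~ Int
  FAIL: mismatch Bool ~ Int

Answer: 1.0 : true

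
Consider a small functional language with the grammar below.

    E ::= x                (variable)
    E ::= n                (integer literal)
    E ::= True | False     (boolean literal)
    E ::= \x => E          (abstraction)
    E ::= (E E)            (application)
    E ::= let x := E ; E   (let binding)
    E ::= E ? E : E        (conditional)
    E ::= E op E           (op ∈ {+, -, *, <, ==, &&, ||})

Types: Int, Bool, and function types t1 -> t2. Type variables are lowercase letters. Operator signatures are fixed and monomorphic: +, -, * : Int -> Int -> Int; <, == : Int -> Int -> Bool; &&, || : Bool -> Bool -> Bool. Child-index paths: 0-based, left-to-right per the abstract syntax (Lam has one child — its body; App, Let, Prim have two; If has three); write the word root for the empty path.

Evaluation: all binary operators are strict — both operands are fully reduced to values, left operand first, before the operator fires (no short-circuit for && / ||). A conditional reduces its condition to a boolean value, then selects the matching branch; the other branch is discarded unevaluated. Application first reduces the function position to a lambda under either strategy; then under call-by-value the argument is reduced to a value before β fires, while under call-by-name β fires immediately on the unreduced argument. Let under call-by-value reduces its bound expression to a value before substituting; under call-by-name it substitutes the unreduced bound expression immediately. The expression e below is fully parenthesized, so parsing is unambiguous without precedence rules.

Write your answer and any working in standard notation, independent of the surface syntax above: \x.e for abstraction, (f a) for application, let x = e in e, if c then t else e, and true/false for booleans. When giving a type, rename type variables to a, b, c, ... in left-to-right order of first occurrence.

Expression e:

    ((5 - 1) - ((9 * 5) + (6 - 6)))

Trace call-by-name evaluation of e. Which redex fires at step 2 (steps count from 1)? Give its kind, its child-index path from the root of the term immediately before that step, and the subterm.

Trace:
step 0: ((5 - 1) - ((9 * 5) + (6 - 6)))
step 1: [delta@0] (4 - ((9 * 5) + (6 - 6)))
step 2: [delta@1.0] (4 - (45 + (6 - 6)))

Answer: delta at 1.0 : (9 * 5)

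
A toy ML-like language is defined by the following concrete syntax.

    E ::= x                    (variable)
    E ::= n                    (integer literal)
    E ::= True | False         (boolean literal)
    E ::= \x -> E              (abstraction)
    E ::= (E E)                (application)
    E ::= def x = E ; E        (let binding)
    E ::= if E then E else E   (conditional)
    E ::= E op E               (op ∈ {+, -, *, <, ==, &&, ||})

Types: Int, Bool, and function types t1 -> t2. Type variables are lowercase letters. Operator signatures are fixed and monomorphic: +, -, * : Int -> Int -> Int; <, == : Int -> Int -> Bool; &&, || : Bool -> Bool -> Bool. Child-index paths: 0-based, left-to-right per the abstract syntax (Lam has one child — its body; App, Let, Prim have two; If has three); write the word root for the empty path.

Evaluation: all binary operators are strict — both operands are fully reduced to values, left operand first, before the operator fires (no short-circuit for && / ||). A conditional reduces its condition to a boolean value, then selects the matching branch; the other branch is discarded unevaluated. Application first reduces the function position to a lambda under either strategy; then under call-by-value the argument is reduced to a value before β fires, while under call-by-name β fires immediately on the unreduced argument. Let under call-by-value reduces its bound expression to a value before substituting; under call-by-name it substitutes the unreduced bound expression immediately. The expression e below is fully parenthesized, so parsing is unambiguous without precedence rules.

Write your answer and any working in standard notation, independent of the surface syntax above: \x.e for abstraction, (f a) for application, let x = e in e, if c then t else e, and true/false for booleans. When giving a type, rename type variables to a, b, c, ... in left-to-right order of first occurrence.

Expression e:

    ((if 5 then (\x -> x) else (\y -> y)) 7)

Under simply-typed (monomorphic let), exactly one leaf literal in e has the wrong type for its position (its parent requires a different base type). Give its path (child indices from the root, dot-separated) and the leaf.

Answer: 0.0 : 5

Trace:
  unify Int ~ Bool
  FAIL: mismatch Int ~ Bool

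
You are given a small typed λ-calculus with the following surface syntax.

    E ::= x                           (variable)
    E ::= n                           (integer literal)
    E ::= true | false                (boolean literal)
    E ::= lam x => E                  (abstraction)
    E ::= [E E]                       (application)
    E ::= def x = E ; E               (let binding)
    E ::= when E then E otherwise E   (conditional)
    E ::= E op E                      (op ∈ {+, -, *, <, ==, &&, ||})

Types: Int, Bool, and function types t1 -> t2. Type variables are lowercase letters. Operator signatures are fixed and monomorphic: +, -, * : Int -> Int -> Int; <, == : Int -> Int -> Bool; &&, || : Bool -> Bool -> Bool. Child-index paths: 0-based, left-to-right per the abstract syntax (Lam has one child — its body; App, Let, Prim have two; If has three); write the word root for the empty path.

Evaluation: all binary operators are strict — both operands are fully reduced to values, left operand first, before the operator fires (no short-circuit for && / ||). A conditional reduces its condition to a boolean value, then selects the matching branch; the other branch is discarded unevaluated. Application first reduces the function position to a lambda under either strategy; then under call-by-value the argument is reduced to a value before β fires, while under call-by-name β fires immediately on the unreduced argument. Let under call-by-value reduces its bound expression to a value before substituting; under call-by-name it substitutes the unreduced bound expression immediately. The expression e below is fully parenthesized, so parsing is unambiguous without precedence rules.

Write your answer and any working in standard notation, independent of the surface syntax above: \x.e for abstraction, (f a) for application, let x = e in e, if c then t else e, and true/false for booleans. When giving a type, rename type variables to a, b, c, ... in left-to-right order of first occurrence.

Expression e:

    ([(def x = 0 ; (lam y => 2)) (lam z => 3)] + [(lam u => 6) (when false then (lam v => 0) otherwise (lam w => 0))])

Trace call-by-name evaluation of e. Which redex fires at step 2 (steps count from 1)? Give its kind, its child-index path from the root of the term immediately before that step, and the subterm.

Derivation:
step 0: (((let x = 0 in (\y.2)) (\z.3)) + ((\u.6) (if false then (\v.0) else (\w.0))))
step 1: [let@0.0] (((\y.2) (\z.3)) + ((\u.6) (if false then (\v.0) else (\w.0))))
step 2: [beta@0] (2 + ((\u.6) (if false then (\v.0) else (\w.0))))

Answer: beta at 0 : ((\y.2) (\z.3))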